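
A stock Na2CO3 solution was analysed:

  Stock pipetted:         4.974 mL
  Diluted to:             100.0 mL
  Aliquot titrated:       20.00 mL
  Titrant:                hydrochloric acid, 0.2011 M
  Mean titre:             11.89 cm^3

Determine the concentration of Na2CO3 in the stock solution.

Na2CO3 + 2 HCl → 2 NaCl + H2O + CO2
n(HCl) = 0.01189 × 0.2011 = 2.391 × 10^-3 mol
From the 1:2 ratio, n(Na2CO3) in the aliquot = 1/2 × 2.391 × 10^-3 = 1.196 × 10^-3 mol
[Na2CO3]_dilute = 1.196 × 10^-3 / 0.02000 = 0.05978 mol/L
Dilution factor = 100.0 / 4.974 = 20.10
[Na2CO3]_stock = 0.05978 × 20.10 = 1.202 mol/L

1.202 M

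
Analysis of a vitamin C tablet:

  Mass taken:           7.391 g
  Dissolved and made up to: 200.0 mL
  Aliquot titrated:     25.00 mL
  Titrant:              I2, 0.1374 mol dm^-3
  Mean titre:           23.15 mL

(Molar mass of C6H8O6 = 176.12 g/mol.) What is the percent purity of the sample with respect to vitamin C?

C6H8O6 + I2 → C6H6O6 + 2 HI
n(I2) per titration = 0.02315 × 0.1374 = 3.181 × 10^-3 mol
n(C6H8O6) in each aliquot = 3.181 × 10^-3 mol (1:1 ratio)
n(C6H8O6) in the whole flask = 3.181 × 10^-3 × 200.0/25.00 = 0.02545 mol
mass of C6H8O6 = 0.02545 × 176.12 = 4.482 g
% C6H8O6 = 4.482 / 7.391 × 100 = 60.64 %

60.64 %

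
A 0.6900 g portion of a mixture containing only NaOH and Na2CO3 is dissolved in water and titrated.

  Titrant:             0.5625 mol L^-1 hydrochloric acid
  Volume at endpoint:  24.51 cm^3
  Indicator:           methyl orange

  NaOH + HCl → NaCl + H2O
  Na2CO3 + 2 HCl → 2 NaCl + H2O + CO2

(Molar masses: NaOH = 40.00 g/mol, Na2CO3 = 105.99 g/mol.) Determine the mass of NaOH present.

n(HCl) = 0.02451 × 0.5625 = 0.01379 mol
Let x = n(NaOH), y = n(Na2CO3).
Titrant: 1x + 2y = 0.01379;  mass: 40.00x + 105.99y = 0.6900
Solving, x = 3.127 × 10^-3 mol, y = 5.330 × 10^-3 mol
mass of NaOH = 3.127 × 10^-3 × 40.00 = 0.1251 g

0.1251 g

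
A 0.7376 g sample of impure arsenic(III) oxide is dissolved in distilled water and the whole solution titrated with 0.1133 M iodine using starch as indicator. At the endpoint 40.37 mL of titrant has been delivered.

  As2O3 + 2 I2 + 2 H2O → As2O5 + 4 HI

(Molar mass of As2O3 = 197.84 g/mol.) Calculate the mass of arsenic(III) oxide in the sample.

0.4525 g

n(I2) = 0.04037 L × 0.1133 mol/L = 4.574 × 10^-3 mol
From the 1:2 ratio, n(As2O3) = 1/2 × 4.574 × 10^-3 = 2.287 × 10^-3 mol
mass of As2O3 = 2.287 × 10^-3 × 197.84 g/mol = 0.4525 g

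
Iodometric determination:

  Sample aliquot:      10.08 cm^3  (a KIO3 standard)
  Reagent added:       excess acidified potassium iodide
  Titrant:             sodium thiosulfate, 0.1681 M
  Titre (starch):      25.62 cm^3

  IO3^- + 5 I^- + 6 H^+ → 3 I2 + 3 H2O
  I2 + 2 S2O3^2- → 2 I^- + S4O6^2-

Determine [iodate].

n(S2O3^2-) = 0.02562 × 0.1681 = 4.307 × 10^-3 mol
n(I2) = n(S2O3^2-)/2 = 2.153 × 10^-3 mol
From the 1:3 ratio, n(IO3^-) in the aliquot = 1/3 × 2.153 × 10^-3 = 7.178 × 10^-4 mol
[IO3^-] = 7.178 × 10^-4 / 0.01008 = 0.07121 mol/L

0.07121 M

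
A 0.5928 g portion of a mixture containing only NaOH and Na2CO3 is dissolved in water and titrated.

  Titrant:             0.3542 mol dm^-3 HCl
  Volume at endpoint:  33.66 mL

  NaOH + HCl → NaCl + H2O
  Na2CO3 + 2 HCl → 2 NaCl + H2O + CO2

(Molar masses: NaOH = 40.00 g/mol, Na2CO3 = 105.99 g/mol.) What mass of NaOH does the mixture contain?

n(HCl) = 0.03366 × 0.3542 = 0.01192 mol
Let x = n(NaOH), y = n(Na2CO3).
Titrant: 1x + 2y = 0.01192;  mass: 40.00x + 105.99y = 0.5928
Solving, x = 3.003 × 10^-3 mol, y = 4.460 × 10^-3 mol
mass of NaOH = 3.003 × 10^-3 × 40.00 = 0.1201 g

0.1201 g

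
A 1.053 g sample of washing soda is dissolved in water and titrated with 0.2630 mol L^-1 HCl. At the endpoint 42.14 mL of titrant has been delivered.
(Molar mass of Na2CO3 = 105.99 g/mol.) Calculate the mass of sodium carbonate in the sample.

Na2CO3 + 2 HCl → 2 NaCl + H2O + CO2
n(HCl) = 0.04214 L × 0.2630 mol/L = 0.01108 mol
From the 1:2 ratio, n(Na2CO3) = 1/2 × 0.01108 = 5.541 × 10^-3 mol
mass of Na2CO3 = 5.541 × 10^-3 × 105.99 g/mol = 0.5873 g

0.5873 g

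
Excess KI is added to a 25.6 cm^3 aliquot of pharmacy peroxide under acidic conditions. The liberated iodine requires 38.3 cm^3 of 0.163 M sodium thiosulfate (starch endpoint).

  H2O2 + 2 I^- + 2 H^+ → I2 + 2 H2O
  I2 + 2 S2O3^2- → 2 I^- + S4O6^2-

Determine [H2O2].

0.122 M

n(S2O3^2-) = 0.0383 × 0.163 = 6.24 × 10^-3 mol
n(I2) = n(S2O3^2-)/2 = 3.12 × 10^-3 mol
n(H2O2) in the aliquot = 3.12 × 10^-3 mol (1:1 ratio)
[H2O2] = 3.12 × 10^-3 / 0.0256 = 0.122 mol/L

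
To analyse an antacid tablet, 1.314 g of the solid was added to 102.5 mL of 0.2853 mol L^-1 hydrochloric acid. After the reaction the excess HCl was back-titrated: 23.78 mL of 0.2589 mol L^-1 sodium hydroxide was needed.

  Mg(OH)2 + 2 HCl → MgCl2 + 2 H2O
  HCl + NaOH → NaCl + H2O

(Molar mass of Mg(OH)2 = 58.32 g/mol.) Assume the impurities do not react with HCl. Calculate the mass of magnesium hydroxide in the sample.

n(HCl) added = 0.1025 × 0.2853 = 0.02924 mol
n(NaOH) used in back-titration = 0.02378 × 0.2589 = 6.157 × 10^-3 mol
n(HCl) left over = 6.157 × 10^-3 mol (1:1 ratio)
n(HCl) consumed by analyte = 0.02924 − 6.157 × 10^-3 = 0.02309 mol
From the 1:2 ratio, n(Mg(OH)2) = 1/2 × 0.02309 = 0.01154 mol
mass of Mg(OH)2 = 0.01154 × 58.32 = 0.6732 g

0.6732 g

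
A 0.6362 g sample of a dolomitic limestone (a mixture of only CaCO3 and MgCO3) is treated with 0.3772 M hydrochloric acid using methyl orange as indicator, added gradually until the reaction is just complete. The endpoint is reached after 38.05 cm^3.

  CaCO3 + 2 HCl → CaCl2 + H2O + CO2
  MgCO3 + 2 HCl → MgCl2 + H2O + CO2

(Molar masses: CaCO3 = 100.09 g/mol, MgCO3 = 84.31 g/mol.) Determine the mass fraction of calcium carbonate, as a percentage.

n(HCl) = 0.03805 × 0.3772 = 0.01435 mol
Let x = n(CaCO3), y = n(MgCO3).
Titrant: 2x + 2y = 0.01435;  mass: 100.09x + 84.31y = 0.6362
Solving, x = 1.975 × 10^-3 mol, y = 5.201 × 10^-3 mol
mass of CaCO3 = 1.975 × 10^-3 × 100.09 = 0.1977 g
% CaCO3 = 0.1977 / 0.6362 × 100 = 31.08 %

31.08 %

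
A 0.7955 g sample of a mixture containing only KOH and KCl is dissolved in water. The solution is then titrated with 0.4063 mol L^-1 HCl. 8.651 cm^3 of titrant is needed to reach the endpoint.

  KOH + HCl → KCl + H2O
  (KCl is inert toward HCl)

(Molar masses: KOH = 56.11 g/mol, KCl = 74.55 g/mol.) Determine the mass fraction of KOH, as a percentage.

24.79 %

n(HCl) = 0.008651 × 0.4063 = 3.515 × 10^-3 mol
Let x = n(KOH), y = n(KCl).
Titrant: 1x = 3.515 × 10^-3;  mass: 56.11x + 74.55y = 0.7955
Solving, x = 3.515 × 10^-3 mol, y = 8.025 × 10^-3 mol
mass of KOH = 3.515 × 10^-3 × 56.11 = 0.1972 g
% KOH = 0.1972 / 0.7955 × 100 = 24.79 %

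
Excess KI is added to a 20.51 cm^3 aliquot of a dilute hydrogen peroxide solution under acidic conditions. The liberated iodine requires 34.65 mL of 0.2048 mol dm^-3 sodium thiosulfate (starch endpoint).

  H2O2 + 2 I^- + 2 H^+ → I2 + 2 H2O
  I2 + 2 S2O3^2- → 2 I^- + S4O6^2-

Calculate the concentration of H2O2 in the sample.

0.1730 mol/L

n(S2O3^2-) = 0.03465 × 0.2048 = 7.096 × 10^-3 mol
n(I2) = n(S2O3^2-)/2 = 3.548 × 10^-3 mol
n(H2O2) in the aliquot = 3.548 × 10^-3 mol (1:1 ratio)
[H2O2] = 3.548 × 10^-3 / 0.02051 = 0.1730 mol/L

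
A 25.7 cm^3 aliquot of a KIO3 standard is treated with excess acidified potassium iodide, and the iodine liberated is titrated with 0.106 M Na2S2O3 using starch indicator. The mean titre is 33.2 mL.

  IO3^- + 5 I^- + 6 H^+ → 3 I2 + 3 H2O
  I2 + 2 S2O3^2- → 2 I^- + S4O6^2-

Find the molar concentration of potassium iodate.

0.0228 M

n(S2O3^2-) = 0.0332 × 0.106 = 3.52 × 10^-3 mol
n(I2) = n(S2O3^2-)/2 = 1.76 × 10^-3 mol
From the 1:3 ratio, n(IO3^-) in the aliquot = 1/3 × 1.76 × 10^-3 = 5.87 × 10^-4 mol
[IO3^-] = 5.87 × 10^-4 / 0.0257 = 0.0228 mol/L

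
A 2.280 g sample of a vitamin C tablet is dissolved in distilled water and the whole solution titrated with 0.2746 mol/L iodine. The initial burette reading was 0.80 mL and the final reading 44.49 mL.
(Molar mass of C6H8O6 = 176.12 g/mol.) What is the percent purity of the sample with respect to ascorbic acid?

C6H8O6 + I2 → C6H6O6 + 2 HI
n(I2) = 0.04369 L × 0.2746 mol/L = 0.01200 mol
n(C6H8O6) = 0.01200 mol (1:1 ratio)
mass of C6H8O6 = 0.01200 × 176.12 g/mol = 2.113 g
% C6H8O6 = 2.113 / 2.280 × 100 = 92.67 %

92.67 %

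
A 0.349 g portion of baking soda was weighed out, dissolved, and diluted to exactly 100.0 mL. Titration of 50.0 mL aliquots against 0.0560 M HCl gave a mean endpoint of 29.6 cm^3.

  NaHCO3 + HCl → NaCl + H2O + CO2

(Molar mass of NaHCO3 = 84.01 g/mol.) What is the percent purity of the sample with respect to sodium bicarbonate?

n(HCl) per titration = 0.0296 × 0.0560 = 1.66 × 10^-3 mol
n(NaHCO3) in each aliquot = 1.66 × 10^-3 mol (1:1 ratio)
n(NaHCO3) in the whole flask = 1.66 × 10^-3 × 100.0/50.0 = 3.32 × 10^-3 mol
mass of NaHCO3 = 3.32 × 10^-3 × 84.01 = 0.279 g
% NaHCO3 = 0.279 / 0.349 × 100 = 79.8 %

79.8 %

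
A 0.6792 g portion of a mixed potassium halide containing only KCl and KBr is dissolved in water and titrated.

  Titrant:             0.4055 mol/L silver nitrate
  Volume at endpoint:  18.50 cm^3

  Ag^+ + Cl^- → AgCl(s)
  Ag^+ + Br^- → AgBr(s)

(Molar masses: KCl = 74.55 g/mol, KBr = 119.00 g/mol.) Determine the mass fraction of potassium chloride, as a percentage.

n(AgNO3) = 0.01850 × 0.4055 = 7.502 × 10^-3 mol
Let x = n(KCl), y = n(KBr).
Titrant: 1x + 1y = 7.502 × 10^-3;  mass: 74.55x + 119.00y = 0.6792
Solving, x = 4.803 × 10^-3 mol, y = 2.698 × 10^-3 mol
mass of KCl = 4.803 × 10^-3 × 74.55 = 0.3581 g
% KCl = 0.3581 / 0.6792 × 100 = 52.72 %

52.72 %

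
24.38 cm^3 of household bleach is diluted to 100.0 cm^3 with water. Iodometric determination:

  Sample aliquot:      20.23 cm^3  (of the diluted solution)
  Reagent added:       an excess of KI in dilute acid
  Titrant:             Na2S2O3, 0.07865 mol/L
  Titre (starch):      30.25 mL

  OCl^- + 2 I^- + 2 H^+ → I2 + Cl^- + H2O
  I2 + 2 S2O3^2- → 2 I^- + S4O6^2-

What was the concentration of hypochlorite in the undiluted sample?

n(S2O3^2-) = 0.03025 × 0.07865 = 2.379 × 10^-3 mol
n(I2) = n(S2O3^2-)/2 = 1.190 × 10^-3 mol
n(OCl^-) in the aliquot = 1.190 × 10^-3 mol (1:1 ratio)
[OCl^-]_dilute = 1.190 × 10^-3 / 0.02023 = 0.05880 mol/L
[OCl^-]_original = 0.05880 × 100.0/24.38 = 0.2412 mol/L

0.2412 mol/L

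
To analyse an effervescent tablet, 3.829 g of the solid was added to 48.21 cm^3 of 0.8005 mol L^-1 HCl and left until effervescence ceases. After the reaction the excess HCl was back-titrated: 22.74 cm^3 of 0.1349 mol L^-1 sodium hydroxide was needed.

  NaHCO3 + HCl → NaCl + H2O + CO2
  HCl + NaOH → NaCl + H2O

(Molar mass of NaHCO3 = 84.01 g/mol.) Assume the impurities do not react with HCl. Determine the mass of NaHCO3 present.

2.984 g

n(HCl) added = 0.04821 × 0.8005 = 0.03859 mol
n(NaOH) used in back-titration = 0.02274 × 0.1349 = 3.068 × 10^-3 mol
n(HCl) left over = 3.068 × 10^-3 mol (1:1 ratio)
n(HCl) consumed by analyte = 0.03859 − 3.068 × 10^-3 = 0.03552 mol
n(NaHCO3) = 0.03552 mol (1:1 ratio)
mass of NaHCO3 = 0.03552 × 84.01 = 2.984 g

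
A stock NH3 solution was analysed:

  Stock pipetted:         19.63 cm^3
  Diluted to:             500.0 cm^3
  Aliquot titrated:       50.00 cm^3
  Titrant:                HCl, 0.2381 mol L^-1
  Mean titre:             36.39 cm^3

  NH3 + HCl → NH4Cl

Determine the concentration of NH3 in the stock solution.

4.414 mol/L

n(HCl) = 0.03639 × 0.2381 = 8.664 × 10^-3 mol
n(NH3) in the aliquot = 8.664 × 10^-3 mol (1:1 ratio)
[NH3]_dilute = 8.664 × 10^-3 / 0.05000 = 0.1733 mol/L
Dilution factor = 500.0 / 19.63 = 25.47
[NH3]_stock = 0.1733 × 25.47 = 4.414 mol/L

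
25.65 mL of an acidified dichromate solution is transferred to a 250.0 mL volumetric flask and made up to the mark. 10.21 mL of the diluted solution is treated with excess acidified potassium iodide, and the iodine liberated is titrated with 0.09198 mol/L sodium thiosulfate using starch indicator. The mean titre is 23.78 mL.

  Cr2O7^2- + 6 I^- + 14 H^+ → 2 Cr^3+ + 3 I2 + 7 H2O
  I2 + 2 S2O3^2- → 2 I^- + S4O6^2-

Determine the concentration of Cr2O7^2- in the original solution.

n(S2O3^2-) = 0.02378 × 0.09198 = 2.187 × 10^-3 mol
n(I2) = n(S2O3^2-)/2 = 1.094 × 10^-3 mol
From the 1:3 ratio, n(Cr2O7^2-) in the aliquot = 1/3 × 1.094 × 10^-3 = 3.645 × 10^-4 mol
[Cr2O7^2-]_dilute = 3.645 × 10^-4 / 0.01021 = 0.03570 mol/L
[Cr2O7^2-]_original = 0.03570 × 250.0/25.65 = 0.3480 mol/L

0.3480 mol/L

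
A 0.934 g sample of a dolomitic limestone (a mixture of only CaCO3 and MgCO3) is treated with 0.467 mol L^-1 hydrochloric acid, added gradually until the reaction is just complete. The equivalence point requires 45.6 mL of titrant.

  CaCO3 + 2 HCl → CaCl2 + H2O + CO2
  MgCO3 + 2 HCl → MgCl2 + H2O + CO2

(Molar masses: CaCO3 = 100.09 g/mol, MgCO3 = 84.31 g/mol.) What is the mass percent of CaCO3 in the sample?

n(HCl) = 0.0456 × 0.467 = 0.0213 mol
Let x = n(CaCO3), y = n(MgCO3).
Titrant: 2x + 2y = 0.0213;  mass: 100.09x + 84.31y = 0.934
Solving, x = 2.30 × 10^-3 mol, y = 8.35 × 10^-3 mol
mass of CaCO3 = 2.30 × 10^-3 × 100.09 = 0.230 g
% CaCO3 = 0.230 / 0.934 × 100 = 24.7 %

24.7 %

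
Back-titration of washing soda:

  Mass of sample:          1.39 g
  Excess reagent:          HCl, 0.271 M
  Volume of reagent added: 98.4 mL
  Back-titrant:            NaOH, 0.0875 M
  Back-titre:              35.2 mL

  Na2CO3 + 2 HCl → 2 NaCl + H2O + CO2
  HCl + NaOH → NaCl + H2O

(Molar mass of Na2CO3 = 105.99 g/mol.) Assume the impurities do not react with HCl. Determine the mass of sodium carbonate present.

n(HCl) added = 0.0984 × 0.271 = 0.0267 mol
n(NaOH) used in back-titration = 0.0352 × 0.0875 = 3.08 × 10^-3 mol
n(HCl) left over = 3.08 × 10^-3 mol (1:1 ratio)
n(HCl) consumed by analyte = 0.0267 − 3.08 × 10^-3 = 0.0236 mol
From the 1:2 ratio, n(Na2CO3) = 1/2 × 0.0236 = 0.0118 mol
mass of Na2CO3 = 0.0118 × 105.99 = 1.25 g

1.25 g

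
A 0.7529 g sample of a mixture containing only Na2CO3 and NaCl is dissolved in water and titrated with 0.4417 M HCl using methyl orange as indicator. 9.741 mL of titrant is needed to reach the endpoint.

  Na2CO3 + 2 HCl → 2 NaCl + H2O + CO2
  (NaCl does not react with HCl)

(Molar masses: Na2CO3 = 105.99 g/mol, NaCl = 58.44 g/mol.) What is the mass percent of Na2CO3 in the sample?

n(HCl) = 0.009741 × 0.4417 = 4.303 × 10^-3 mol
Let x = n(Na2CO3), y = n(NaCl).
Titrant: 2x = 4.303 × 10^-3;  mass: 105.99x + 58.44y = 0.7529
Solving, x = 2.151 × 10^-3 mol, y = 8.982 × 10^-3 mol
mass of Na2CO3 = 2.151 × 10^-3 × 105.99 = 0.2280 g
% Na2CO3 = 0.2280 / 0.7529 × 100 = 30.29 %

30.29 %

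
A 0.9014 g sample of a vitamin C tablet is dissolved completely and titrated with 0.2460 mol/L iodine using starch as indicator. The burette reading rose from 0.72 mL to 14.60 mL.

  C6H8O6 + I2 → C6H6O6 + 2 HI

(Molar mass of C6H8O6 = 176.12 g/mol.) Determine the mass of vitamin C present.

n(I2) = 0.01388 L × 0.2460 mol/L = 3.414 × 10^-3 mol
n(C6H8O6) = 3.414 × 10^-3 mol (1:1 ratio)
mass of C6H8O6 = 3.414 × 10^-3 × 176.12 g/mol = 0.6014 g

0.6014 g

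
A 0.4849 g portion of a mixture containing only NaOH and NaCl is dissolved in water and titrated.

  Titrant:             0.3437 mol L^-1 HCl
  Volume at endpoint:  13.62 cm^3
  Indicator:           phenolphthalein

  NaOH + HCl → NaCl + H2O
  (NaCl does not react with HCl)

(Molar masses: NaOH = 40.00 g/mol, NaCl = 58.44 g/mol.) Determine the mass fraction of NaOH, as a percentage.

n(HCl) = 0.01362 × 0.3437 = 4.681 × 10^-3 mol
Let x = n(NaOH), y = n(NaCl).
Titrant: 1x = 4.681 × 10^-3;  mass: 40.00x + 58.44y = 0.4849
Solving, x = 4.681 × 10^-3 mol, y = 5.093 × 10^-3 mol
mass of NaOH = 4.681 × 10^-3 × 40.00 = 0.1872 g
% NaOH = 0.1872 / 0.4849 × 100 = 38.62 %

38.62 %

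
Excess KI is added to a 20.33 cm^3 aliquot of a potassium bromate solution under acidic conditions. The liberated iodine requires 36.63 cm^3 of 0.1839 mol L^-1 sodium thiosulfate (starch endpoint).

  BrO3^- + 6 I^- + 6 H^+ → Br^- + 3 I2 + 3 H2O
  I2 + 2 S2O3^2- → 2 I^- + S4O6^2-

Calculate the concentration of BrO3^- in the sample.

n(S2O3^2-) = 0.03663 × 0.1839 = 6.736 × 10^-3 mol
n(I2) = n(S2O3^2-)/2 = 3.368 × 10^-3 mol
From the 1:3 ratio, n(BrO3^-) in the aliquot = 1/3 × 3.368 × 10^-3 = 1.123 × 10^-3 mol
[BrO3^-] = 1.123 × 10^-3 / 0.02033 = 0.05522 mol/L

0.05522 mol/L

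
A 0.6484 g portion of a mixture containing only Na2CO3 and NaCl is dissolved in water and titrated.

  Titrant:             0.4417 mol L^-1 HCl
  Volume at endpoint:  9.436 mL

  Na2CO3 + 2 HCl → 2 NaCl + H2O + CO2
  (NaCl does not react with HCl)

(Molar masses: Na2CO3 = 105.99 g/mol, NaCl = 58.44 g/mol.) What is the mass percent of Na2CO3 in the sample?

34.06 %

n(HCl) = 0.009436 × 0.4417 = 4.168 × 10^-3 mol
Let x = n(Na2CO3), y = n(NaCl).
Titrant: 2x = 4.168 × 10^-3;  mass: 105.99x + 58.44y = 0.6484
Solving, x = 2.084 × 10^-3 mol, y = 7.316 × 10^-3 mol
mass of Na2CO3 = 2.084 × 10^-3 × 105.99 = 0.2209 g
% Na2CO3 = 0.2209 / 0.6484 × 100 = 34.06 %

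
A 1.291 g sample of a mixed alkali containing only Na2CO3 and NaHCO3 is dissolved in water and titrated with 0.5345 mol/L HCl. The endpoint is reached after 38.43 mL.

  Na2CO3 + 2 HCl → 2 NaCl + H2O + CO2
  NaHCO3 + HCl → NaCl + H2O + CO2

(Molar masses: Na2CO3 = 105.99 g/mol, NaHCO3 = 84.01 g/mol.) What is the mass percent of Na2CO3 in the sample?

57.53 %

n(HCl) = 0.03843 × 0.5345 = 0.02054 mol
Let x = n(Na2CO3), y = n(NaHCO3).
Titrant: 2x + 1y = 0.02054;  mass: 105.99x + 84.01y = 1.291
Solving, x = 7.007 × 10^-3 mol, y = 6.527 × 10^-3 mol
mass of Na2CO3 = 7.007 × 10^-3 × 105.99 = 0.7427 g
% Na2CO3 = 0.7427 / 1.291 × 100 = 57.53 %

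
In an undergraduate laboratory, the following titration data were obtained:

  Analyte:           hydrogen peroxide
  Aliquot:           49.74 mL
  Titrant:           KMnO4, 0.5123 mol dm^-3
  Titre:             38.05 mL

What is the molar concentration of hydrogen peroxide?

2 MnO4^- + 5 H2O2 + 6 H^+ → 2 Mn^2+ + 5 O2 + 8 H2O
n(KMnO4) = 0.03805 L × 0.5123 mol/L = 0.01949 mol
From the 5:2 mole ratio, n(H2O2) = 5/2 × 0.01949 = 0.04873 mol
[H2O2] = 0.04873 mol / 0.04974 L = 0.9797 mol/L

0.9797 mol/L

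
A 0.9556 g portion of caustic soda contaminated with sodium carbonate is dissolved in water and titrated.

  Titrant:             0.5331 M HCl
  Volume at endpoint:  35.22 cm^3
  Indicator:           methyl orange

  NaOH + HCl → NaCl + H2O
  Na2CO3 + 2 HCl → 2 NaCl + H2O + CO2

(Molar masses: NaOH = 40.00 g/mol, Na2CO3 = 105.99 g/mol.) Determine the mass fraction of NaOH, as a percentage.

12.70 %

n(HCl) = 0.03522 × 0.5331 = 0.01878 mol
Let x = n(NaOH), y = n(Na2CO3).
Titrant: 1x + 2y = 0.01878;  mass: 40.00x + 105.99y = 0.9556
Solving, x = 3.034 × 10^-3 mol, y = 7.871 × 10^-3 mol
mass of NaOH = 3.034 × 10^-3 × 40.00 = 0.1213 g
% NaOH = 0.1213 / 0.9556 × 100 = 12.70 %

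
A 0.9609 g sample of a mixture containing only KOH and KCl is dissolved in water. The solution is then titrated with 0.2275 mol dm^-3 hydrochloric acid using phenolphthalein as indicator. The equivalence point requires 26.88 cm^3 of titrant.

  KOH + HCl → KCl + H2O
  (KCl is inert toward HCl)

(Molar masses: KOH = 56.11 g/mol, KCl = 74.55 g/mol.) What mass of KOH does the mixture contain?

0.3431 g

n(HCl) = 0.02688 × 0.2275 = 6.115 × 10^-3 mol
Let x = n(KOH), y = n(KCl).
Titrant: 1x = 6.115 × 10^-3;  mass: 56.11x + 74.55y = 0.9609
Solving, x = 6.115 × 10^-3 mol, y = 8.287 × 10^-3 mol
mass of KOH = 6.115 × 10^-3 × 56.11 = 0.3431 g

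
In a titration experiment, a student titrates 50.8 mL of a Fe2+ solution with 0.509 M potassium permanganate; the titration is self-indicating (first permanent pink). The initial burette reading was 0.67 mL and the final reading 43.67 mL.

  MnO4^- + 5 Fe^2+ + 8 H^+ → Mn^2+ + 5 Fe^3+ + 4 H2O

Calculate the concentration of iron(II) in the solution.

n(KMnO4) = 0.0430 L × 0.509 mol/L = 0.0219 mol
From the 5:1 mole ratio, n(Fe2+) = 5/1 × 0.0219 = 0.109 mol
[Fe2+] = 0.109 mol / 0.0508 L = 2.15 mol/L

2.15 M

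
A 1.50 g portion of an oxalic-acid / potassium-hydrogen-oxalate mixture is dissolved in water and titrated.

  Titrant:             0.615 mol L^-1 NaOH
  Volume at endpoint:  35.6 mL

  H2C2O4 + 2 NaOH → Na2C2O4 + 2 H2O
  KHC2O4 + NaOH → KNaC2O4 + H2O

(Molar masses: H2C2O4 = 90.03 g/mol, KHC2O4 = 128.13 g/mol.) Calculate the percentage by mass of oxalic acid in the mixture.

n(NaOH) = 0.0356 × 0.615 = 0.0219 mol
Let x = n(H2C2O4), y = n(KHC2O4).
Titrant: 2x + 1y = 0.0219;  mass: 90.03x + 128.13y = 1.50
Solving, x = 7.85 × 10^-3 mol, y = 6.19 × 10^-3 mol
mass of H2C2O4 = 7.85 × 10^-3 × 90.03 = 0.707 g
% H2C2O4 = 0.707 / 1.50 × 100 = 47.1 %

47.1 %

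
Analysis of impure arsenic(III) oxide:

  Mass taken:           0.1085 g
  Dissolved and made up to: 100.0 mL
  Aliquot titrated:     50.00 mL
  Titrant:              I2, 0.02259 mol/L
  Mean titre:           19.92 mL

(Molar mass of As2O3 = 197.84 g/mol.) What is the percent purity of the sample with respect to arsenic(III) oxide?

As2O3 + 2 I2 + 2 H2O → As2O5 + 4 HI
n(I2) per titration = 0.01992 × 0.02259 = 4.500 × 10^-4 mol
From the 1:2 ratio, n(As2O3) in each aliquot = 1/2 × 4.500 × 10^-4 = 2.250 × 10^-4 mol
n(As2O3) in the whole flask = 2.250 × 10^-4 × 100.0/50.00 = 4.500 × 10^-4 mol
mass of As2O3 = 4.500 × 10^-4 × 197.84 = 0.08903 g
% As2O3 = 0.08903 / 0.1085 × 100 = 82.05 %

82.05 %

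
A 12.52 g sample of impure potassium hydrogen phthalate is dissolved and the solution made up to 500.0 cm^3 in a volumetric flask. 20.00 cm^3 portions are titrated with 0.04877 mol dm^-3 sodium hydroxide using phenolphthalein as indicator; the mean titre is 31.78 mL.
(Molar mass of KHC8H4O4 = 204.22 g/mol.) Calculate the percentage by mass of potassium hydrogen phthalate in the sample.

KHC8H4O4 + NaOH → KNaC8H4O4 + H2O
n(NaOH) per titration = 0.03178 × 0.04877 = 1.550 × 10^-3 mol
n(KHC8H4O4) in each aliquot = 1.550 × 10^-3 mol (1:1 ratio)
n(KHC8H4O4) in the whole flask = 1.550 × 10^-3 × 500.0/20.00 = 0.03875 mol
mass of KHC8H4O4 = 0.03875 × 204.22 = 7.913 g
% KHC8H4O4 = 7.913 / 12.52 × 100 = 63.20 %

63.20 %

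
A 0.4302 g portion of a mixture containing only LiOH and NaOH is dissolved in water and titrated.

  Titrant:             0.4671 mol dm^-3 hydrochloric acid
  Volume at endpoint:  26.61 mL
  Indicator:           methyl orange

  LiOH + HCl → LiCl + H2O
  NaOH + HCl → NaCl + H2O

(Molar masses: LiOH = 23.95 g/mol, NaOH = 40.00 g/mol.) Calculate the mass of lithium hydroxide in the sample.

0.09995 g

n(HCl) = 0.02661 × 0.4671 = 0.01243 mol
Let x = n(LiOH), y = n(NaOH).
Titrant: 1x + 1y = 0.01243;  mass: 23.95x + 40.00y = 0.4302
Solving, x = 4.173 × 10^-3 mol, y = 8.256 × 10^-3 mol
mass of LiOH = 4.173 × 10^-3 × 23.95 = 0.09995 g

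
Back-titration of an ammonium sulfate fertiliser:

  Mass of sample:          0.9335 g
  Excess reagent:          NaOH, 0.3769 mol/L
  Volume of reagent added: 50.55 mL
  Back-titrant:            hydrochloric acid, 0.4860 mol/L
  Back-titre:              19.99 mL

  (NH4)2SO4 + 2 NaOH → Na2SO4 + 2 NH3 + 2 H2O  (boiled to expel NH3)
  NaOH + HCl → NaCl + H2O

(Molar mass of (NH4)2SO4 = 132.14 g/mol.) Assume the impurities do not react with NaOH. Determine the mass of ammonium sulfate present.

0.6169 g

n(NaOH) added = 0.05055 × 0.3769 = 0.01905 mol
n(HCl) used in back-titration = 0.01999 × 0.4860 = 9.715 × 10^-3 mol
n(NaOH) left over = 9.715 × 10^-3 mol (1:1 ratio)
n(NaOH) consumed by analyte = 0.01905 − 9.715 × 10^-3 = 9.337 × 10^-3 mol
From the 1:2 ratio, n((NH4)2SO4) = 1/2 × 9.337 × 10^-3 = 4.669 × 10^-3 mol
mass of (NH4)2SO4 = 4.669 × 10^-3 × 132.14 = 0.6169 g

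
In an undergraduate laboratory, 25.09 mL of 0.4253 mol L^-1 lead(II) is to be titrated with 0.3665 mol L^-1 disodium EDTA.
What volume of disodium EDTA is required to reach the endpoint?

Pb^2+ + EDTA^4- → [Pb(EDTA)]^2-
n(Pb2+) = 0.02509 L × 0.4253 mol/L = 0.01067 mol
n(EDTA) = 0.01067 mol (1:1 stoichiometry)
V(EDTA) = 0.01067 mol / 0.3665 mol/L = 0.02912 L = 29.12 mL

29.12 mL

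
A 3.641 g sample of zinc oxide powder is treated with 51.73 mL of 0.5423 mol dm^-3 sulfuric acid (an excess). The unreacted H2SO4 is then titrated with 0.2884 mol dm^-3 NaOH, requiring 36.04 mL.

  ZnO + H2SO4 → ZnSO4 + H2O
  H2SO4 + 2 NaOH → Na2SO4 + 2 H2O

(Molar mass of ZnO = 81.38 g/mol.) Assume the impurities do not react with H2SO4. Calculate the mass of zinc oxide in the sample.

1.860 g

n(H2SO4) added = 0.05173 × 0.5423 = 0.02805 mol
n(NaOH) used in back-titration = 0.03604 × 0.2884 = 0.01039 mol
From the 1:2 ratio, n(H2SO4) left over = 1/2 × 0.01039 = 5.197 × 10^-3 mol
n(H2SO4) consumed by analyte = 0.02805 − 5.197 × 10^-3 = 0.02286 mol
n(ZnO) = 0.02286 mol (1:1 ratio)
mass of ZnO = 0.02286 × 81.38 = 1.860 g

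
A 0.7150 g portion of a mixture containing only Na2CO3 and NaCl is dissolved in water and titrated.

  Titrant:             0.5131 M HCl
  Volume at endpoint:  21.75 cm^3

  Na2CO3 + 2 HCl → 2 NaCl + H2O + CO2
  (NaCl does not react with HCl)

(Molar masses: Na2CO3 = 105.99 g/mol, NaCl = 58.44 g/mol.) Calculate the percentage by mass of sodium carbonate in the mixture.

n(HCl) = 0.02175 × 0.5131 = 0.01116 mol
Let x = n(Na2CO3), y = n(NaCl).
Titrant: 2x = 0.01116;  mass: 105.99x + 58.44y = 0.7150
Solving, x = 5.580 × 10^-3 mol, y = 2.115 × 10^-3 mol
mass of Na2CO3 = 5.580 × 10^-3 × 105.99 = 0.5914 g
% Na2CO3 = 0.5914 / 0.7150 × 100 = 82.72 %

82.72 %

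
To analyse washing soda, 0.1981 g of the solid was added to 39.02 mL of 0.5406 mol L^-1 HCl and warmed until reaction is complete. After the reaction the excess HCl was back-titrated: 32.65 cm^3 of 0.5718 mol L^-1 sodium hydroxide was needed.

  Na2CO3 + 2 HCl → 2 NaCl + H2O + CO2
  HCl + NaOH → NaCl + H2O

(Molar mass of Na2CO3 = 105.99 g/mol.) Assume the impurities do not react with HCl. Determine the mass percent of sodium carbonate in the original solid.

64.87 %

n(HCl) added = 0.03902 × 0.5406 = 0.02109 mol
n(NaOH) used in back-titration = 0.03265 × 0.5718 = 0.01867 mol
n(HCl) left over = 0.01867 mol (1:1 ratio)
n(HCl) consumed by analyte = 0.02109 − 0.01867 = 2.425 × 10^-3 mol
From the 1:2 ratio, n(Na2CO3) = 1/2 × 2.425 × 10^-3 = 1.212 × 10^-3 mol
mass of Na2CO3 = 1.212 × 10^-3 × 105.99 = 0.1285 g
% Na2CO3 = 0.1285 / 0.1981 × 100 = 64.87 %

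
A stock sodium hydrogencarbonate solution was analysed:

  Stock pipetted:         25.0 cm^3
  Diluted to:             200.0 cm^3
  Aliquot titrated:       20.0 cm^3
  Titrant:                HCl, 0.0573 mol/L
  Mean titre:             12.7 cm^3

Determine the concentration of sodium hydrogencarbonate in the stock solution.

NaHCO3 + HCl → NaCl + H2O + CO2
n(HCl) = 0.0127 × 0.0573 = 7.28 × 10^-4 mol
n(NaHCO3) in the aliquot = 7.28 × 10^-4 mol (1:1 ratio)
[NaHCO3]_dilute = 7.28 × 10^-4 / 0.0200 = 0.0364 mol/L
Dilution factor = 200.0 / 25.0 = 8.000
[NaHCO3]_stock = 0.0364 × 8.000 = 0.291 mol/L

0.291 mol/L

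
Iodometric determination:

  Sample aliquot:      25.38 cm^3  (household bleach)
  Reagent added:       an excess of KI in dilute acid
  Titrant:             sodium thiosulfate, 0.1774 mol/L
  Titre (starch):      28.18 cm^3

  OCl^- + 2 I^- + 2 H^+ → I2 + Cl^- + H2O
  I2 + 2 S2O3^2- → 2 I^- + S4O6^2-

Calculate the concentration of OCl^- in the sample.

0.09849 mol/L

n(S2O3^2-) = 0.02818 × 0.1774 = 4.999 × 10^-3 mol
n(I2) = n(S2O3^2-)/2 = 2.500 × 10^-3 mol
n(OCl^-) in the aliquot = 2.500 × 10^-3 mol (1:1 ratio)
[OCl^-] = 2.500 × 10^-3 / 0.02538 = 0.09849 mol/L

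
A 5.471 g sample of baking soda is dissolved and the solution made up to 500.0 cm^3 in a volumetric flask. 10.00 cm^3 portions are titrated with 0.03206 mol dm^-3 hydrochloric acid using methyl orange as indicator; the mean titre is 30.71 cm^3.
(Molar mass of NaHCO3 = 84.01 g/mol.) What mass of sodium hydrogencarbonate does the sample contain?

NaHCO3 + HCl → NaCl + H2O + CO2
n(HCl) per titration = 0.03071 × 0.03206 = 9.846 × 10^-4 mol
n(NaHCO3) in each aliquot = 9.846 × 10^-4 mol (1:1 ratio)
n(NaHCO3) in the whole flask = 9.846 × 10^-4 × 500.0/10.00 = 0.04923 mol
mass of NaHCO3 = 0.04923 × 84.01 = 4.136 g

4.136 g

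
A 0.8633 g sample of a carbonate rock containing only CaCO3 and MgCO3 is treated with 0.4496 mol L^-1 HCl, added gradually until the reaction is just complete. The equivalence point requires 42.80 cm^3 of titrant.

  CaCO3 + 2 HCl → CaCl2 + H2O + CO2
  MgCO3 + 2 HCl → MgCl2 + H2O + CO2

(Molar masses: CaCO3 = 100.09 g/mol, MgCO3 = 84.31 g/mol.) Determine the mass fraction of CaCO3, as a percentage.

38.29 %

n(HCl) = 0.04280 × 0.4496 = 0.01924 mol
Let x = n(CaCO3), y = n(MgCO3).
Titrant: 2x + 2y = 0.01924;  mass: 100.09x + 84.31y = 0.8633
Solving, x = 3.303 × 10^-3 mol, y = 6.319 × 10^-3 mol
mass of CaCO3 = 3.303 × 10^-3 × 100.09 = 0.3306 g
% CaCO3 = 0.3306 / 0.8633 × 100 = 38.29 %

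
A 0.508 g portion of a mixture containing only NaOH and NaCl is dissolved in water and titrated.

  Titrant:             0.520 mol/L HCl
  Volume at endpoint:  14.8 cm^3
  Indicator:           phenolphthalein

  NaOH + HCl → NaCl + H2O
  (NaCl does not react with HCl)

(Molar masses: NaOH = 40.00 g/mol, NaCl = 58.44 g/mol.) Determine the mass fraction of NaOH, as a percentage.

60.6 %

n(HCl) = 0.0148 × 0.520 = 7.70 × 10^-3 mol
Let x = n(NaOH), y = n(NaCl).
Titrant: 1x = 7.70 × 10^-3;  mass: 40.00x + 58.44y = 0.508
Solving, x = 7.70 × 10^-3 mol, y = 3.43 × 10^-3 mol
mass of NaOH = 7.70 × 10^-3 × 40.00 = 0.308 g
% NaOH = 0.308 / 0.508 × 100 = 60.6 %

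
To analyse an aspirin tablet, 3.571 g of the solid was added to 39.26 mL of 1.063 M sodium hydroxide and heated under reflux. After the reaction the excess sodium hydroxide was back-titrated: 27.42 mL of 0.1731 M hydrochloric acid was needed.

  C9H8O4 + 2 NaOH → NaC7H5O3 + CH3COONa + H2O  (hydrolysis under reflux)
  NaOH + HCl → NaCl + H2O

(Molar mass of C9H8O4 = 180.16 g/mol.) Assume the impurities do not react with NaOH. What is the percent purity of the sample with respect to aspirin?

93.30 %

n(NaOH) added = 0.03926 × 1.063 = 0.04173 mol
n(HCl) used in back-titration = 0.02742 × 0.1731 = 4.746 × 10^-3 mol
n(NaOH) left over = 4.746 × 10^-3 mol (1:1 ratio)
n(NaOH) consumed by analyte = 0.04173 − 4.746 × 10^-3 = 0.03699 mol
From the 1:2 ratio, n(C9H8O4) = 1/2 × 0.03699 = 0.01849 mol
mass of C9H8O4 = 0.01849 × 180.16 = 3.332 g
% C9H8O4 = 3.332 / 3.571 × 100 = 93.30 %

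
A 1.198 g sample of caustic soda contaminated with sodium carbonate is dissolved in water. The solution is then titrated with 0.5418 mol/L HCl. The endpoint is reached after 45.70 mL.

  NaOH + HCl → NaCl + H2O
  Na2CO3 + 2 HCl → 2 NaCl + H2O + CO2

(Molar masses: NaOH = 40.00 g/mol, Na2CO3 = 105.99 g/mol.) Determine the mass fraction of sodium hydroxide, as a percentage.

29.33 %

n(HCl) = 0.04570 × 0.5418 = 0.02476 mol
Let x = n(NaOH), y = n(Na2CO3).
Titrant: 1x + 2y = 0.02476;  mass: 40.00x + 105.99y = 1.198
Solving, x = 8.786 × 10^-3 mol, y = 7.987 × 10^-3 mol
mass of NaOH = 8.786 × 10^-3 × 40.00 = 0.3514 g
% NaOH = 0.3514 / 1.198 × 100 = 29.33 %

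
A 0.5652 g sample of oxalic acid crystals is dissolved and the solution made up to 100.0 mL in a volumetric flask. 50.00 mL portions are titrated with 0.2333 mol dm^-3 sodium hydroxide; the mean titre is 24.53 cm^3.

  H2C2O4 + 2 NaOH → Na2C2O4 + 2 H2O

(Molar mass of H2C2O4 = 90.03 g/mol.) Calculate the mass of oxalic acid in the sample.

0.5152 g

n(NaOH) per titration = 0.02453 × 0.2333 = 5.723 × 10^-3 mol
From the 1:2 ratio, n(H2C2O4) in each aliquot = 1/2 × 5.723 × 10^-3 = 2.861 × 10^-3 mol
n(H2C2O4) in the whole flask = 2.861 × 10^-3 × 100.0/50.00 = 5.723 × 10^-3 mol
mass of H2C2O4 = 5.723 × 10^-3 × 90.03 = 0.5152 g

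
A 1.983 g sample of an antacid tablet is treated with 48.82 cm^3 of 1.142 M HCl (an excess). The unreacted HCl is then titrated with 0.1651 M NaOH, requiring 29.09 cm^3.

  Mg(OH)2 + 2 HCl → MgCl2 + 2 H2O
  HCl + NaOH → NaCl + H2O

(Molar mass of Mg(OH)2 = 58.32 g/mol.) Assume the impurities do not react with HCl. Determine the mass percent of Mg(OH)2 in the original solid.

74.92 %

n(HCl) added = 0.04882 × 1.142 = 0.05575 mol
n(NaOH) used in back-titration = 0.02909 × 0.1651 = 4.803 × 10^-3 mol
n(HCl) left over = 4.803 × 10^-3 mol (1:1 ratio)
n(HCl) consumed by analyte = 0.05575 − 4.803 × 10^-3 = 0.05095 mol
From the 1:2 ratio, n(Mg(OH)2) = 1/2 × 0.05095 = 0.02547 mol
mass of Mg(OH)2 = 0.02547 × 58.32 = 1.486 g
% Mg(OH)2 = 1.486 / 1.983 × 100 = 74.92 %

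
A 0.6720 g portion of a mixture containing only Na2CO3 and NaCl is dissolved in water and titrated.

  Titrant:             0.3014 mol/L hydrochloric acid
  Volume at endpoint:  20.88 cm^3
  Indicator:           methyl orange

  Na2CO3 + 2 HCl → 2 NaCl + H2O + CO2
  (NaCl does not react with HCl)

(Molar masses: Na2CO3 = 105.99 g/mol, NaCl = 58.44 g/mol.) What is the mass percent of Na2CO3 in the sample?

n(HCl) = 0.02088 × 0.3014 = 6.293 × 10^-3 mol
Let x = n(Na2CO3), y = n(NaCl).
Titrant: 2x = 6.293 × 10^-3;  mass: 105.99x + 58.44y = 0.6720
Solving, x = 3.147 × 10^-3 mol, y = 5.792 × 10^-3 mol
mass of Na2CO3 = 3.147 × 10^-3 × 105.99 = 0.3335 g
% Na2CO3 = 0.3335 / 0.6720 × 100 = 49.63 %

49.63 %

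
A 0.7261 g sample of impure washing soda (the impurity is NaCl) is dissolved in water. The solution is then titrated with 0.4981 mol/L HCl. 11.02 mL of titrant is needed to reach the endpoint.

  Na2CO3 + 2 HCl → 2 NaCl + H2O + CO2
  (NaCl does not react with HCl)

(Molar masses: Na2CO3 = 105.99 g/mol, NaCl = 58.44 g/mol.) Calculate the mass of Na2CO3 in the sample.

0.2909 g

n(HCl) = 0.01102 × 0.4981 = 5.489 × 10^-3 mol
Let x = n(Na2CO3), y = n(NaCl).
Titrant: 2x = 5.489 × 10^-3;  mass: 105.99x + 58.44y = 0.7261
Solving, x = 2.745 × 10^-3 mol, y = 7.447 × 10^-3 mol
mass of Na2CO3 = 2.745 × 10^-3 × 105.99 = 0.2909 g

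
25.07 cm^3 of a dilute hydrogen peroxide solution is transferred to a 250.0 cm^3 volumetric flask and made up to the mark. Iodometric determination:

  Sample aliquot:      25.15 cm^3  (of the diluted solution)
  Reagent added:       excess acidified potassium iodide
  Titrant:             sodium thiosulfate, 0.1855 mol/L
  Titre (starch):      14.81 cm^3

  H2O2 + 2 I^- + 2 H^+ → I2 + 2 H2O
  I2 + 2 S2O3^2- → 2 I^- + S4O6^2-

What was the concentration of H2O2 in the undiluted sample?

n(S2O3^2-) = 0.01481 × 0.1855 = 2.747 × 10^-3 mol
n(I2) = n(S2O3^2-)/2 = 1.374 × 10^-3 mol
n(H2O2) in the aliquot = 1.374 × 10^-3 mol (1:1 ratio)
[H2O2]_dilute = 1.374 × 10^-3 / 0.02515 = 0.05462 mol/L
[H2O2]_original = 0.05462 × 250.0/25.07 = 0.5446 mol/L

0.5446 mol/L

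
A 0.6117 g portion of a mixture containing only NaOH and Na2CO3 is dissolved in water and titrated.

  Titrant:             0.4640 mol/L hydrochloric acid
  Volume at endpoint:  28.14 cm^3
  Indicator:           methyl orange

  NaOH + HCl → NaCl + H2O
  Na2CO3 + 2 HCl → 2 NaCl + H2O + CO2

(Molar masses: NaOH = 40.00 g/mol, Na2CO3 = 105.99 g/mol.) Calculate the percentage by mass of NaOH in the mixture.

n(HCl) = 0.02814 × 0.4640 = 0.01306 mol
Let x = n(NaOH), y = n(Na2CO3).
Titrant: 1x + 2y = 0.01306;  mass: 40.00x + 105.99y = 0.6117
Solving, x = 6.176 × 10^-3 mol, y = 3.441 × 10^-3 mol
mass of NaOH = 6.176 × 10^-3 × 40.00 = 0.2470 g
% NaOH = 0.2470 / 0.6117 × 100 = 40.38 %

40.38 %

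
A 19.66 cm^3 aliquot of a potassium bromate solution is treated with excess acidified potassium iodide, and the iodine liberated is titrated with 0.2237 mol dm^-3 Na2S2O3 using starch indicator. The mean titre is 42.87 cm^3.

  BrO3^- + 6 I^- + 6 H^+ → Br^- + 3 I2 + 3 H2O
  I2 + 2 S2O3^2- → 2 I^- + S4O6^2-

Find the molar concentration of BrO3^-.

n(S2O3^2-) = 0.04287 × 0.2237 = 9.590 × 10^-3 mol
n(I2) = n(S2O3^2-)/2 = 4.795 × 10^-3 mol
From the 1:3 ratio, n(BrO3^-) in the aliquot = 1/3 × 4.795 × 10^-3 = 1.598 × 10^-3 mol
[BrO3^-] = 1.598 × 10^-3 / 0.01966 = 0.08130 mol/L

0.08130 mol/L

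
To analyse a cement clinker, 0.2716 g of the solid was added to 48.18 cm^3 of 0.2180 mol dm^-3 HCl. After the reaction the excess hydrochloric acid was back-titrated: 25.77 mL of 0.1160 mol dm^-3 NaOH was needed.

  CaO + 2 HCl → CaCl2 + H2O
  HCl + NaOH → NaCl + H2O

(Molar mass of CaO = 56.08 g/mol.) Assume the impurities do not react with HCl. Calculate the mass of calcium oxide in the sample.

n(HCl) added = 0.04818 × 0.2180 = 0.01050 mol
n(NaOH) used in back-titration = 0.02577 × 0.1160 = 2.989 × 10^-3 mol
n(HCl) left over = 2.989 × 10^-3 mol (1:1 ratio)
n(HCl) consumed by analyte = 0.01050 − 2.989 × 10^-3 = 7.514 × 10^-3 mol
From the 1:2 ratio, n(CaO) = 1/2 × 7.514 × 10^-3 = 3.757 × 10^-3 mol
mass of CaO = 3.757 × 10^-3 × 56.08 = 0.2107 g

0.2107 g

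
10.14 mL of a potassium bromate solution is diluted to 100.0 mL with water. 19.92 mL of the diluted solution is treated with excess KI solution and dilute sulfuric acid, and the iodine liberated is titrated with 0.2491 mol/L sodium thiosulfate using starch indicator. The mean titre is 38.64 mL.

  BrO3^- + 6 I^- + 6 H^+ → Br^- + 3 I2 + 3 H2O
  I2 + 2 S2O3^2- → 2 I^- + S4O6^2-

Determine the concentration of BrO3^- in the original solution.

0.7942 mol/L

n(S2O3^2-) = 0.03864 × 0.2491 = 9.625 × 10^-3 mol
n(I2) = n(S2O3^2-)/2 = 4.813 × 10^-3 mol
From the 1:3 ratio, n(BrO3^-) in the aliquot = 1/3 × 4.813 × 10^-3 = 1.604 × 10^-3 mol
[BrO3^-]_dilute = 1.604 × 10^-3 / 0.01992 = 0.08053 mol/L
[BrO3^-]_original = 0.08053 × 100.0/10.14 = 0.7942 mol/L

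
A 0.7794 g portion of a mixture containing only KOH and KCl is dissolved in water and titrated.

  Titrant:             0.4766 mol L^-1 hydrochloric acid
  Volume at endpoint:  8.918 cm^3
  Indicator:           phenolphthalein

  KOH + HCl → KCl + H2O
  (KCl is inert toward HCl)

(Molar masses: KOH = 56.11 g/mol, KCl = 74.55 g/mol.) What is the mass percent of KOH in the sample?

n(HCl) = 0.008918 × 0.4766 = 4.250 × 10^-3 mol
Let x = n(KOH), y = n(KCl).
Titrant: 1x = 4.250 × 10^-3;  mass: 56.11x + 74.55y = 0.7794
Solving, x = 4.250 × 10^-3 mol, y = 7.256 × 10^-3 mol
mass of KOH = 4.250 × 10^-3 × 56.11 = 0.2385 g
% KOH = 0.2385 / 0.7794 × 100 = 30.60 %

30.60 %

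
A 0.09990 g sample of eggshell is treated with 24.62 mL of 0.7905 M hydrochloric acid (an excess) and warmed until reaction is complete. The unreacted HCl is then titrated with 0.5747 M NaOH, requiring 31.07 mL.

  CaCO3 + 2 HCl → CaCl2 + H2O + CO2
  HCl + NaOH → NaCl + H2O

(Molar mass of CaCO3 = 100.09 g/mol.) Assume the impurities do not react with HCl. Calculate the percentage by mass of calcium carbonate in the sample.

80.46 %

n(HCl) added = 0.02462 × 0.7905 = 0.01946 mol
n(NaOH) used in back-titration = 0.03107 × 0.5747 = 0.01786 mol
n(HCl) left over = 0.01786 mol (1:1 ratio)
n(HCl) consumed by analyte = 0.01946 − 0.01786 = 1.606 × 10^-3 mol
From the 1:2 ratio, n(CaCO3) = 1/2 × 1.606 × 10^-3 = 8.031 × 10^-4 mol
mass of CaCO3 = 8.031 × 10^-4 × 100.09 = 0.08038 g
% CaCO3 = 0.08038 / 0.09990 × 100 = 80.46 %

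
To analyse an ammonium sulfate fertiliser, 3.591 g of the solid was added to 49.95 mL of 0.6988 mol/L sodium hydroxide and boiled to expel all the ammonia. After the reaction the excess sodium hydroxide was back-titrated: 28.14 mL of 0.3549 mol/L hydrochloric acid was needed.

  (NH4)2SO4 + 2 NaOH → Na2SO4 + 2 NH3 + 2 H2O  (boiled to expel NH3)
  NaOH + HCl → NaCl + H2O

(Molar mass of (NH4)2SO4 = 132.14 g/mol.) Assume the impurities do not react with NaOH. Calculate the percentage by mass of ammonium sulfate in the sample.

45.85 %

n(NaOH) added = 0.04995 × 0.6988 = 0.03491 mol
n(HCl) used in back-titration = 0.02814 × 0.3549 = 9.987 × 10^-3 mol
n(NaOH) left over = 9.987 × 10^-3 mol (1:1 ratio)
n(NaOH) consumed by analyte = 0.03491 − 9.987 × 10^-3 = 0.02492 mol
From the 1:2 ratio, n((NH4)2SO4) = 1/2 × 0.02492 = 0.01246 mol
mass of (NH4)2SO4 = 0.01246 × 132.14 = 1.646 g
% (NH4)2SO4 = 1.646 / 3.591 × 100 = 45.85 %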